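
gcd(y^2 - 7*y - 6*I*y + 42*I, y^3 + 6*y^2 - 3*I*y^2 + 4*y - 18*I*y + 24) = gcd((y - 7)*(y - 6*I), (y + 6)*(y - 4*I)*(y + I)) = 1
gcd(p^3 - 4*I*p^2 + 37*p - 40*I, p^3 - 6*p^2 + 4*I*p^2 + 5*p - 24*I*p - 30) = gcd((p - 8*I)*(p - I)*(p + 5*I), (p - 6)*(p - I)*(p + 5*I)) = p^2 + 4*I*p + 5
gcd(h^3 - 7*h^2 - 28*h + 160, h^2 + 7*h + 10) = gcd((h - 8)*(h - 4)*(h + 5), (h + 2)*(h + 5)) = h + 5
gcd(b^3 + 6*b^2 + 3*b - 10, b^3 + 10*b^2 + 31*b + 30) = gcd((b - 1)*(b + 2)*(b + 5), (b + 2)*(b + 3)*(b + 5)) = b^2 + 7*b + 10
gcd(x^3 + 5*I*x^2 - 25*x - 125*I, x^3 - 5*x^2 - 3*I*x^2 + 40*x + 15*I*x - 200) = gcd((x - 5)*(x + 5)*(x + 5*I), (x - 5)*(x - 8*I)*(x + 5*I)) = x^2 + x*(-5 + 5*I) - 25*I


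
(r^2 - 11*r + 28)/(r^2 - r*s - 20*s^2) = (-r^2 + 11*r - 28)/(-r^2 + r*s + 20*s^2)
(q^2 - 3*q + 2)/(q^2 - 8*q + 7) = (q - 2)/(q - 7)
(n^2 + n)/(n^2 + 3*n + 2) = n/(n + 2)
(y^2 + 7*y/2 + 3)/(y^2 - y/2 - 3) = (y + 2)/(y - 2)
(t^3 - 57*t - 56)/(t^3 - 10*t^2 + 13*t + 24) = (t + 7)/(t - 3)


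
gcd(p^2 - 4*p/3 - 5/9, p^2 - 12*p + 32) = 1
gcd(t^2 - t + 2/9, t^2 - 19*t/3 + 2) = t - 1/3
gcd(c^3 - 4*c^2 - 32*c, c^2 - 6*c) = c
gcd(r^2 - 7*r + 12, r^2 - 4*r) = r - 4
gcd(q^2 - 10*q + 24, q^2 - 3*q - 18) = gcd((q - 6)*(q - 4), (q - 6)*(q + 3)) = q - 6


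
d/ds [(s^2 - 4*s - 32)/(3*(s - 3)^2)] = 2*(38 - s)/(3*(s^3 - 9*s^2 + 27*s - 27))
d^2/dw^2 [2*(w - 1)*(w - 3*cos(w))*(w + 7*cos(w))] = -8*w^2*cos(w) - 32*w*sin(w) + 8*w*cos(w) + 84*w*cos(2*w) + 12*w + 16*sqrt(2)*sin(w + pi/4) - 84*sqrt(2)*cos(2*w + pi/4) - 4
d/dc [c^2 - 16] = 2*c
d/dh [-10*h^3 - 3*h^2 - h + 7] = -30*h^2 - 6*h - 1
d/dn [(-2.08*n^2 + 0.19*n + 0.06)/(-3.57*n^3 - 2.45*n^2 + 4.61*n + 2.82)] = (-7.4256*n^4 + 1.3566*n^3 - 8.4807*n^2 - 11.4372*n + 0.2592)/(12.7449*n^6 + 17.493*n^5 - 26.9129*n^4 - 42.7238*n^3 + 7.4341*n^2 + 26.0004*n + 7.9524)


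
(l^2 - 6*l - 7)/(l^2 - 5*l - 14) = (l + 1)/(l + 2)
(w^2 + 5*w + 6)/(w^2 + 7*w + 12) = (w + 2)/(w + 4)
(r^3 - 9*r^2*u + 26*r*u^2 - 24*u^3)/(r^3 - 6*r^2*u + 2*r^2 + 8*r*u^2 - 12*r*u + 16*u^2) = (r - 3*u)/(r + 2)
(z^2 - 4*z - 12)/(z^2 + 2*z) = (z - 6)/z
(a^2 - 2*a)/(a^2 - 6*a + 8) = a/(a - 4)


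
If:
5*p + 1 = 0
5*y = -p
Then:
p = -1/5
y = 1/25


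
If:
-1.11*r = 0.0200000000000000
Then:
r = -0.02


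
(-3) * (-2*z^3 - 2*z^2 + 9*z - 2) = 6*z^3 + 6*z^2 - 27*z + 6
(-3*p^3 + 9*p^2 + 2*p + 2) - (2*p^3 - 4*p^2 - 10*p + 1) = -5*p^3 + 13*p^2 + 12*p + 1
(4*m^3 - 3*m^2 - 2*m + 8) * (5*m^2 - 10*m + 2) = 20*m^5 - 55*m^4 + 28*m^3 + 54*m^2 - 84*m + 16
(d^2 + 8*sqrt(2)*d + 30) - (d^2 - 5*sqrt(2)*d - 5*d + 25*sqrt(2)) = 5*d + 13*sqrt(2)*d - 25*sqrt(2) + 30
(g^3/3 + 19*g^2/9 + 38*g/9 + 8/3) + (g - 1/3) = g^3/3 + 19*g^2/9 + 47*g/9 + 7/3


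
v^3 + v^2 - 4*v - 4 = (v - 2)*(v + 1)*(v + 2)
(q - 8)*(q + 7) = q^2 - q - 56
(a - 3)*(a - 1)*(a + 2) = a^3 - 2*a^2 - 5*a + 6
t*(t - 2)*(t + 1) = t^3 - t^2 - 2*t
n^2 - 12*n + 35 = (n - 7)*(n - 5)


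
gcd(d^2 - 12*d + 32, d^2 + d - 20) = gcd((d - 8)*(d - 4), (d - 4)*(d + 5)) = d - 4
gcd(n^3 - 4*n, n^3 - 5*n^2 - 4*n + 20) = n^2 - 4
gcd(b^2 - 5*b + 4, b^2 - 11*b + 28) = b - 4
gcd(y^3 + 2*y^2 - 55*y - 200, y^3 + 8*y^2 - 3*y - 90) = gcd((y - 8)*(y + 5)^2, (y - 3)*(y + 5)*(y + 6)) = y + 5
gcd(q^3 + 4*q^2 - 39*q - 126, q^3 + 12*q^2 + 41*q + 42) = q^2 + 10*q + 21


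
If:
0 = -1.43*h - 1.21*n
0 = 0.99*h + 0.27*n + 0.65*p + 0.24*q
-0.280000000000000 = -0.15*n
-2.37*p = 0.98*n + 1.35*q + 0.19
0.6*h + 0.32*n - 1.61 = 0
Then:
No Solution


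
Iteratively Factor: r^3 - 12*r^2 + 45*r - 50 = (r - 5)*(r^2 - 7*r + 10) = (r - 5)^2*(r - 2)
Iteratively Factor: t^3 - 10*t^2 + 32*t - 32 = (t - 2)*(t^2 - 8*t + 16) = (t - 4)*(t - 2)*(t - 4)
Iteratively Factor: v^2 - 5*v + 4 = (v - 4)*(v - 1)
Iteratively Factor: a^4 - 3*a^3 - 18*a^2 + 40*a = (a - 2)*(a^3 - a^2 - 20*a) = a*(a - 2)*(a^2 - a - 20) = a*(a - 2)*(a + 4)*(a - 5)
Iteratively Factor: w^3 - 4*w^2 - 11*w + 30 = (w - 5)*(w^2 + w - 6) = (w - 5)*(w - 2)*(w + 3)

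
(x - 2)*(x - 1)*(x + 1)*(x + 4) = x^4 + 2*x^3 - 9*x^2 - 2*x + 8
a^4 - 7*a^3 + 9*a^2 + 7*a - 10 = (a - 5)*(a - 2)*(a - 1)*(a + 1)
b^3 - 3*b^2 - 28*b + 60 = (b - 6)*(b - 2)*(b + 5)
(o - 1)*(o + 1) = o^2 - 1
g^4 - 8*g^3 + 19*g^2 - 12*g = g*(g - 4)*(g - 3)*(g - 1)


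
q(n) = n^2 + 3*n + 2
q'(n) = 2*n + 3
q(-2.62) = 1.00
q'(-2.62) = -2.24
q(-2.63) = 1.03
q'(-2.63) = -2.26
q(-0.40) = 0.96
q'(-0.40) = 2.20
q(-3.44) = 3.51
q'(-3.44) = -3.88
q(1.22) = 7.15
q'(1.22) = 5.44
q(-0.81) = 0.23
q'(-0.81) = 1.38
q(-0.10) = 1.71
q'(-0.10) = 2.80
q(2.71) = 17.47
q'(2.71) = 8.42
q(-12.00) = 110.00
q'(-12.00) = -21.00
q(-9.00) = 56.00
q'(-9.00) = -15.00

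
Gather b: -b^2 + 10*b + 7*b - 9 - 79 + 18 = -b^2 + 17*b - 70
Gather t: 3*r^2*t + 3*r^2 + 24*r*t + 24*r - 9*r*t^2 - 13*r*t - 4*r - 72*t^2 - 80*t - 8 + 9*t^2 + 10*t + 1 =3*r^2 + 20*r + t^2*(-9*r - 63) + t*(3*r^2 + 11*r - 70) - 7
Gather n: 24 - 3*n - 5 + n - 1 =18 - 2*n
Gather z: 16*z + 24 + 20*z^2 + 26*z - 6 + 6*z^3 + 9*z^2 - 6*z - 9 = 6*z^3 + 29*z^2 + 36*z + 9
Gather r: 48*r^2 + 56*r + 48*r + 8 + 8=48*r^2 + 104*r + 16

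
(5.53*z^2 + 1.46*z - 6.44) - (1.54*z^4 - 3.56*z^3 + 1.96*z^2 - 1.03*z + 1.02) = -1.54*z^4 + 3.56*z^3 + 3.57*z^2 + 2.49*z - 7.46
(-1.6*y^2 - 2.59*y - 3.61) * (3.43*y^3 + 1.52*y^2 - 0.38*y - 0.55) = -5.488*y^5 - 11.3157*y^4 - 15.7111*y^3 - 3.623*y^2 + 2.7963*y + 1.9855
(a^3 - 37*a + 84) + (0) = a^3 - 37*a + 84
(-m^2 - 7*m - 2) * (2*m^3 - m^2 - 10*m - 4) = -2*m^5 - 13*m^4 + 13*m^3 + 76*m^2 + 48*m + 8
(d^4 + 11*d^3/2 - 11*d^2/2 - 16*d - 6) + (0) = d^4 + 11*d^3/2 - 11*d^2/2 - 16*d - 6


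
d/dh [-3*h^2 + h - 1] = 1 - 6*h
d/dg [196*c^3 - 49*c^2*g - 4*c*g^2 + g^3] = -49*c^2 - 8*c*g + 3*g^2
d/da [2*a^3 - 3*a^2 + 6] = 6*a*(a - 1)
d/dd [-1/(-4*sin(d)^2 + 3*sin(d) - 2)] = (3 - 8*sin(d))*cos(d)/(4*sin(d)^2 - 3*sin(d) + 2)^2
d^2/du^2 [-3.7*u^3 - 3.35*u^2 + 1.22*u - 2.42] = -22.2*u - 6.7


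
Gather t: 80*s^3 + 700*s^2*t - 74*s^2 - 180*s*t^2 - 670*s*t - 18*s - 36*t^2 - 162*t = 80*s^3 - 74*s^2 - 18*s + t^2*(-180*s - 36) + t*(700*s^2 - 670*s - 162)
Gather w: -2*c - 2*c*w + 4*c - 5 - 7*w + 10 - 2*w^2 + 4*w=2*c - 2*w^2 + w*(-2*c - 3) + 5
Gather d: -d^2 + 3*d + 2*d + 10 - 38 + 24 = -d^2 + 5*d - 4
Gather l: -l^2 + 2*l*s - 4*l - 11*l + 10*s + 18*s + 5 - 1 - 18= -l^2 + l*(2*s - 15) + 28*s - 14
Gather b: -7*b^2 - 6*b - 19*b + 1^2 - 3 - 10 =-7*b^2 - 25*b - 12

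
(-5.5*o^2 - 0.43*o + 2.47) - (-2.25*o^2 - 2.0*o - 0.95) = -3.25*o^2 + 1.57*o + 3.42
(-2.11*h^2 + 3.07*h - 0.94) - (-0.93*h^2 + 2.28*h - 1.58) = -1.18*h^2 + 0.79*h + 0.64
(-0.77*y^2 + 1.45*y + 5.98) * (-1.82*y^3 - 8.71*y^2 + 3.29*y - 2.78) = 1.4014*y^5 + 4.0677*y^4 - 26.0464*y^3 - 45.1747*y^2 + 15.6432*y - 16.6244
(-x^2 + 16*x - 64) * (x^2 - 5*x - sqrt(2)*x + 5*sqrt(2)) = -x^4 + sqrt(2)*x^3 + 21*x^3 - 144*x^2 - 21*sqrt(2)*x^2 + 144*sqrt(2)*x + 320*x - 320*sqrt(2)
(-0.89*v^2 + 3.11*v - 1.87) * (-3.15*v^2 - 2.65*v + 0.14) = 2.8035*v^4 - 7.438*v^3 - 2.4756*v^2 + 5.3909*v - 0.2618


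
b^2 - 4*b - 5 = (b - 5)*(b + 1)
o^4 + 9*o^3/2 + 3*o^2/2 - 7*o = o*(o - 1)*(o + 2)*(o + 7/2)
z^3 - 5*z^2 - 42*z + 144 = (z - 8)*(z - 3)*(z + 6)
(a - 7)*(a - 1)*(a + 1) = a^3 - 7*a^2 - a + 7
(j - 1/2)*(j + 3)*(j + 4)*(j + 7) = j^4 + 27*j^3/2 + 54*j^2 + 107*j/2 - 42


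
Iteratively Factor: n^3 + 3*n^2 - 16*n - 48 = (n - 4)*(n^2 + 7*n + 12) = (n - 4)*(n + 4)*(n + 3)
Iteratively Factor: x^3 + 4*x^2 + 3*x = (x)*(x^2 + 4*x + 3) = x*(x + 1)*(x + 3)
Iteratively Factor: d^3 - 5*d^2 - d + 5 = (d - 5)*(d^2 - 1) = (d - 5)*(d + 1)*(d - 1)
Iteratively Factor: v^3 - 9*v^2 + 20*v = (v - 5)*(v^2 - 4*v) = v*(v - 5)*(v - 4)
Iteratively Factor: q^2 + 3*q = (q)*(q + 3)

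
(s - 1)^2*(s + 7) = s^3 + 5*s^2 - 13*s + 7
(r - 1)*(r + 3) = r^2 + 2*r - 3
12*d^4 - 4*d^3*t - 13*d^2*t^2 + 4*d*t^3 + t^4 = (-2*d + t)*(-d + t)*(d + t)*(6*d + t)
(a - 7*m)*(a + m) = a^2 - 6*a*m - 7*m^2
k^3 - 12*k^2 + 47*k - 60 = (k - 5)*(k - 4)*(k - 3)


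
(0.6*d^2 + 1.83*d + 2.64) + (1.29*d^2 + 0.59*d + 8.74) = 1.89*d^2 + 2.42*d + 11.38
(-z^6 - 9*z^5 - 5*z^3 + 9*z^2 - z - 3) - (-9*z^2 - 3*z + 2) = -z^6 - 9*z^5 - 5*z^3 + 18*z^2 + 2*z - 5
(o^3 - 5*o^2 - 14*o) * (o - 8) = o^4 - 13*o^3 + 26*o^2 + 112*o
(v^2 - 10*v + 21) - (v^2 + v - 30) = 51 - 11*v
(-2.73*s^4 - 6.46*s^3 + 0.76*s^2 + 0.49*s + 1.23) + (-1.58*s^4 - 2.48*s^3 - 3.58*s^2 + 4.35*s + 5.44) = -4.31*s^4 - 8.94*s^3 - 2.82*s^2 + 4.84*s + 6.67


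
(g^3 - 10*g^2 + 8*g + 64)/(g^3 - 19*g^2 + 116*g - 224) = (g + 2)/(g - 7)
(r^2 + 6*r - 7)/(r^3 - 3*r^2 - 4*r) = (-r^2 - 6*r + 7)/(r*(-r^2 + 3*r + 4))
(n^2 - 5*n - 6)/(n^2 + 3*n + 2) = (n - 6)/(n + 2)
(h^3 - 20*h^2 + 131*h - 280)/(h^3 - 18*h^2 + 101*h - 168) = (h - 5)/(h - 3)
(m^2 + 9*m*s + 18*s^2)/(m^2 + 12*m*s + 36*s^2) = (m + 3*s)/(m + 6*s)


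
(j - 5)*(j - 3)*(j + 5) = j^3 - 3*j^2 - 25*j + 75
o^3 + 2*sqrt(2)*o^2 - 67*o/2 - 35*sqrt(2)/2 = (o - 7*sqrt(2)/2)*(o + sqrt(2)/2)*(o + 5*sqrt(2))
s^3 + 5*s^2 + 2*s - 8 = (s - 1)*(s + 2)*(s + 4)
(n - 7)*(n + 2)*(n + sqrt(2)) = n^3 - 5*n^2 + sqrt(2)*n^2 - 14*n - 5*sqrt(2)*n - 14*sqrt(2)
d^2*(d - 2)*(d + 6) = d^4 + 4*d^3 - 12*d^2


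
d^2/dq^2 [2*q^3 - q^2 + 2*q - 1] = 12*q - 2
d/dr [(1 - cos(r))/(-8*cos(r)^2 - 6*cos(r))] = (-3*sin(r)^3/cos(r)^2 + sin(r) - 8*tan(r))/(2*(4*cos(r) + 3)^2)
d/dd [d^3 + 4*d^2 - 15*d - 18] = 3*d^2 + 8*d - 15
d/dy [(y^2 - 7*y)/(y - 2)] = (y^2 - 4*y + 14)/(y^2 - 4*y + 4)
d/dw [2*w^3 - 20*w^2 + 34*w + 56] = 6*w^2 - 40*w + 34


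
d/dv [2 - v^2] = -2*v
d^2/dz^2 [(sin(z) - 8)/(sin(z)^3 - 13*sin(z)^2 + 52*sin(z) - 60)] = (-4*sin(z)^7 + 111*sin(z)^6 - 1099*sin(z)^5 + 4610*sin(z)^4 - 5326*sin(z)^3 - 16336*sin(z)^2 + 46248*sin(z) - 24544)/(sin(z)^3 - 13*sin(z)^2 + 52*sin(z) - 60)^3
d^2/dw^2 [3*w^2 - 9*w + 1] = 6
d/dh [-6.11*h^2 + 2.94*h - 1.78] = 2.94 - 12.22*h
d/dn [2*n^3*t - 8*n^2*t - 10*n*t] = 2*t*(3*n^2 - 8*n - 5)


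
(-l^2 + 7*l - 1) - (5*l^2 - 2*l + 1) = -6*l^2 + 9*l - 2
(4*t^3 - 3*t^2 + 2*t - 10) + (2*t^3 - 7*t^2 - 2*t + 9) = 6*t^3 - 10*t^2 - 1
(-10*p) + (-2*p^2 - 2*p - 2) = -2*p^2 - 12*p - 2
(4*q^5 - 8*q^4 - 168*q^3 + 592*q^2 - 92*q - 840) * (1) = 4*q^5 - 8*q^4 - 168*q^3 + 592*q^2 - 92*q - 840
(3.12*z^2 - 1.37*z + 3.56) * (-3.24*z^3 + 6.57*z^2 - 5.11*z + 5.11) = -10.1088*z^5 + 24.9372*z^4 - 36.4785*z^3 + 46.3331*z^2 - 25.1923*z + 18.1916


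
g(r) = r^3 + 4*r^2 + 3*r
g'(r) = 3*r^2 + 8*r + 3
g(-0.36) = -0.61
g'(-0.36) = 0.51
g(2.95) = 69.33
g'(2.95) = 52.71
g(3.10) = 77.53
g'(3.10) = 56.63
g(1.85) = 25.57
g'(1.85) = 28.07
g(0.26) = 1.07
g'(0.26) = 5.28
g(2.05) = 31.58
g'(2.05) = 32.01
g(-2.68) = 1.44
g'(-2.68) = 3.11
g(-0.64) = -0.54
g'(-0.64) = -0.89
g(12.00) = 2340.00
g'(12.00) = 531.00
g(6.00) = 378.00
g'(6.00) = 159.00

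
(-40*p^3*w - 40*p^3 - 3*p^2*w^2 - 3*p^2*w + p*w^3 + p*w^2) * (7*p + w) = -280*p^4*w - 280*p^4 - 61*p^3*w^2 - 61*p^3*w + 4*p^2*w^3 + 4*p^2*w^2 + p*w^4 + p*w^3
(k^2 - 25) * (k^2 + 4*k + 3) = k^4 + 4*k^3 - 22*k^2 - 100*k - 75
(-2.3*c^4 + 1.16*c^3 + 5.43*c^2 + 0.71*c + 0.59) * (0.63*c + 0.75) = -1.449*c^5 - 0.9942*c^4 + 4.2909*c^3 + 4.5198*c^2 + 0.9042*c + 0.4425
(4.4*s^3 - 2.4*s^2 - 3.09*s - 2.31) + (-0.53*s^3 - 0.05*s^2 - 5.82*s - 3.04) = 3.87*s^3 - 2.45*s^2 - 8.91*s - 5.35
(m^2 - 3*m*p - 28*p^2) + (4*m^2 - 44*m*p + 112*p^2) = 5*m^2 - 47*m*p + 84*p^2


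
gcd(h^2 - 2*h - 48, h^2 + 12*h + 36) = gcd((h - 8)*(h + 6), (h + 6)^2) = h + 6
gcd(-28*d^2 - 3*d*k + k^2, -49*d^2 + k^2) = 7*d - k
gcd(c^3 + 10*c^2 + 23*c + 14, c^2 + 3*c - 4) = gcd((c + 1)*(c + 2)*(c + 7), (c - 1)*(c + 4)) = 1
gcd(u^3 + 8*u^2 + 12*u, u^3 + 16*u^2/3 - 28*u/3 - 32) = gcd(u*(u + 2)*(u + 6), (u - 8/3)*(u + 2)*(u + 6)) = u^2 + 8*u + 12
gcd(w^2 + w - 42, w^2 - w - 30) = w - 6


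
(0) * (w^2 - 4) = 0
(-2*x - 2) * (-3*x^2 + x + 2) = 6*x^3 + 4*x^2 - 6*x - 4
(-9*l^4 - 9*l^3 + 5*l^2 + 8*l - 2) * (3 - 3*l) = 27*l^5 - 42*l^3 - 9*l^2 + 30*l - 6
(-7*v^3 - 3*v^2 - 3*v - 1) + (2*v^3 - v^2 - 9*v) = -5*v^3 - 4*v^2 - 12*v - 1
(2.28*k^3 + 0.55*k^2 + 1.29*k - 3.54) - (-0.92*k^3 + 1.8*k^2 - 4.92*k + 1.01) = 3.2*k^3 - 1.25*k^2 + 6.21*k - 4.55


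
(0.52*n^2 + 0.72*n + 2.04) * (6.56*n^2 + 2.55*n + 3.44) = 3.4112*n^4 + 6.0492*n^3 + 17.0072*n^2 + 7.6788*n + 7.0176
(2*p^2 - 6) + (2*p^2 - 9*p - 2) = 4*p^2 - 9*p - 8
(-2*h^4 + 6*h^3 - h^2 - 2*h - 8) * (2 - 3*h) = 6*h^5 - 22*h^4 + 15*h^3 + 4*h^2 + 20*h - 16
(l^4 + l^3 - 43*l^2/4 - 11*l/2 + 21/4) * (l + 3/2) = l^5 + 5*l^4/2 - 37*l^3/4 - 173*l^2/8 - 3*l + 63/8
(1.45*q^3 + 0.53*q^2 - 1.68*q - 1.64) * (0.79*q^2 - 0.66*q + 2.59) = 1.1455*q^5 - 0.5383*q^4 + 2.0785*q^3 + 1.1859*q^2 - 3.2688*q - 4.2476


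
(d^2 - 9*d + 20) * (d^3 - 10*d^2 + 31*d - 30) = d^5 - 19*d^4 + 141*d^3 - 509*d^2 + 890*d - 600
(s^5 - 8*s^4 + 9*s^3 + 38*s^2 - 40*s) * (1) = s^5 - 8*s^4 + 9*s^3 + 38*s^2 - 40*s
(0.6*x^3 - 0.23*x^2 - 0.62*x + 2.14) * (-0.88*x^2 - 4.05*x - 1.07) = -0.528*x^5 - 2.2276*x^4 + 0.8351*x^3 + 0.8739*x^2 - 8.0036*x - 2.2898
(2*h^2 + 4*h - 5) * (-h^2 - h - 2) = -2*h^4 - 6*h^3 - 3*h^2 - 3*h + 10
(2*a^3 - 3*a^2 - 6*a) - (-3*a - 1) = 2*a^3 - 3*a^2 - 3*a + 1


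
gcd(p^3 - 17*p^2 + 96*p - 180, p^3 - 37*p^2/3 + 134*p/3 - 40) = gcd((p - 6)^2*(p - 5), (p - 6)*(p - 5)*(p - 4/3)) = p^2 - 11*p + 30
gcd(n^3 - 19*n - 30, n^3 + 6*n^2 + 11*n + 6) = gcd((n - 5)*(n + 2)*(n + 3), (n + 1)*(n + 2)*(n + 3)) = n^2 + 5*n + 6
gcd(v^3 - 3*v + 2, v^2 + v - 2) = v^2 + v - 2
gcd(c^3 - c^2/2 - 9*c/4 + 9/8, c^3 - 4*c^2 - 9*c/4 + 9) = c^2 - 9/4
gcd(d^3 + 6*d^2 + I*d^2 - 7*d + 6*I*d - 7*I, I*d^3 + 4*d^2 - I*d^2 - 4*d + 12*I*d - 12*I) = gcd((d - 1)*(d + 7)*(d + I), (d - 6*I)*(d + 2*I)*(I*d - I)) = d - 1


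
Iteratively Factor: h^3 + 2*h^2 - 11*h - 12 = (h + 4)*(h^2 - 2*h - 3) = (h + 1)*(h + 4)*(h - 3)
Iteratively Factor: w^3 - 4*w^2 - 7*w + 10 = (w - 1)*(w^2 - 3*w - 10) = (w - 5)*(w - 1)*(w + 2)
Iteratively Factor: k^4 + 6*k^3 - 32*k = (k - 2)*(k^3 + 8*k^2 + 16*k) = (k - 2)*(k + 4)*(k^2 + 4*k) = k*(k - 2)*(k + 4)*(k + 4)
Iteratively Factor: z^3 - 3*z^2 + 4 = (z - 2)*(z^2 - z - 2) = (z - 2)*(z + 1)*(z - 2)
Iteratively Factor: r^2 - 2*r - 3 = (r + 1)*(r - 3)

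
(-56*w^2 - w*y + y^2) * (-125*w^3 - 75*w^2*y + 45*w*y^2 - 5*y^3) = 7000*w^5 + 4325*w^4*y - 2570*w^3*y^2 + 160*w^2*y^3 + 50*w*y^4 - 5*y^5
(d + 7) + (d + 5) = 2*d + 12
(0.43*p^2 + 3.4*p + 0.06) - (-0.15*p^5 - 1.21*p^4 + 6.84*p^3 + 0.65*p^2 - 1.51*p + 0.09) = 0.15*p^5 + 1.21*p^4 - 6.84*p^3 - 0.22*p^2 + 4.91*p - 0.03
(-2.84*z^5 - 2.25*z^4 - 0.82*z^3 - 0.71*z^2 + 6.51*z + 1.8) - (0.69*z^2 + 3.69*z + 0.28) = -2.84*z^5 - 2.25*z^4 - 0.82*z^3 - 1.4*z^2 + 2.82*z + 1.52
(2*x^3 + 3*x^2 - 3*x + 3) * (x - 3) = 2*x^4 - 3*x^3 - 12*x^2 + 12*x - 9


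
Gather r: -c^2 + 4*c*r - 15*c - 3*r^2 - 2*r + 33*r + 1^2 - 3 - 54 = -c^2 - 15*c - 3*r^2 + r*(4*c + 31) - 56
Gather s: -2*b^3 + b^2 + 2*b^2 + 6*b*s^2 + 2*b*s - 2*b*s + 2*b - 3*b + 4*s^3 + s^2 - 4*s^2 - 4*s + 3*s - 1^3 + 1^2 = -2*b^3 + 3*b^2 - b + 4*s^3 + s^2*(6*b - 3) - s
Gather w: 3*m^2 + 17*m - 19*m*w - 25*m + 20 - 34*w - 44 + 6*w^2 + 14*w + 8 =3*m^2 - 8*m + 6*w^2 + w*(-19*m - 20) - 16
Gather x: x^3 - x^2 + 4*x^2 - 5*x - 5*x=x^3 + 3*x^2 - 10*x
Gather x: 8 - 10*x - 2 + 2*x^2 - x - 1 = 2*x^2 - 11*x + 5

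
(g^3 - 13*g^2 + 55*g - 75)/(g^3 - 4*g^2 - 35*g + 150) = (g - 3)/(g + 6)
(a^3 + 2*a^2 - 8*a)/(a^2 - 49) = a*(a^2 + 2*a - 8)/(a^2 - 49)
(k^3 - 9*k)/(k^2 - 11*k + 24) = k*(k + 3)/(k - 8)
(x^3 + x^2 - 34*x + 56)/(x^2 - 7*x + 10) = (x^2 + 3*x - 28)/(x - 5)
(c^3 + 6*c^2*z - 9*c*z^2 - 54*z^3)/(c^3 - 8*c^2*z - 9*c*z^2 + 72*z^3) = (-c - 6*z)/(-c + 8*z)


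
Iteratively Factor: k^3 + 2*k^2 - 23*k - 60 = (k + 3)*(k^2 - k - 20) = (k + 3)*(k + 4)*(k - 5)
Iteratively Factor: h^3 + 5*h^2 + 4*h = (h + 4)*(h^2 + h) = h*(h + 4)*(h + 1)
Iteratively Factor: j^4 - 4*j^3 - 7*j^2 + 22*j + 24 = (j + 2)*(j^3 - 6*j^2 + 5*j + 12) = (j - 4)*(j + 2)*(j^2 - 2*j - 3) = (j - 4)*(j - 3)*(j + 2)*(j + 1)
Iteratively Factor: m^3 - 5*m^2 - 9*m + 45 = (m - 5)*(m^2 - 9) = (m - 5)*(m - 3)*(m + 3)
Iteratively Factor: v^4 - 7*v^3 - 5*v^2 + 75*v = (v - 5)*(v^3 - 2*v^2 - 15*v) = (v - 5)^2*(v^2 + 3*v) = (v - 5)^2*(v + 3)*(v)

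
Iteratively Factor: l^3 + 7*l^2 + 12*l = (l + 3)*(l^2 + 4*l) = (l + 3)*(l + 4)*(l)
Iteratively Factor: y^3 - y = (y - 1)*(y^2 + y) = y*(y - 1)*(y + 1)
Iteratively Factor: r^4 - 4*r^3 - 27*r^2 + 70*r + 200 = (r - 5)*(r^3 + r^2 - 22*r - 40) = (r - 5)*(r + 2)*(r^2 - r - 20) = (r - 5)^2*(r + 2)*(r + 4)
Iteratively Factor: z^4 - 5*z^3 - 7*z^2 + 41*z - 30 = (z - 1)*(z^3 - 4*z^2 - 11*z + 30) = (z - 5)*(z - 1)*(z^2 + z - 6) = (z - 5)*(z - 2)*(z - 1)*(z + 3)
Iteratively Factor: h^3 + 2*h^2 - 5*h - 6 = (h + 3)*(h^2 - h - 2) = (h + 1)*(h + 3)*(h - 2)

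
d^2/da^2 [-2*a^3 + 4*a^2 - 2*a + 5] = 8 - 12*a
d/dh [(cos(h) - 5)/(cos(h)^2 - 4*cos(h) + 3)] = (cos(h)^2 - 10*cos(h) + 17)*sin(h)/(cos(h)^2 - 4*cos(h) + 3)^2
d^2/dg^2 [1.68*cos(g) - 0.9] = -1.68*cos(g)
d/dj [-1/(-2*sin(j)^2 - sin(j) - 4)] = -(4*sin(j) + 1)*cos(j)/(sin(j) - cos(2*j) + 5)^2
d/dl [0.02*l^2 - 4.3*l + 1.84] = 0.04*l - 4.3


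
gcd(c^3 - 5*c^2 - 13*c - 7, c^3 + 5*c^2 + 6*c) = 1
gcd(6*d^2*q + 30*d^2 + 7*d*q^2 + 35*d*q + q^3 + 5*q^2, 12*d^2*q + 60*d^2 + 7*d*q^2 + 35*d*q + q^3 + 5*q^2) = q + 5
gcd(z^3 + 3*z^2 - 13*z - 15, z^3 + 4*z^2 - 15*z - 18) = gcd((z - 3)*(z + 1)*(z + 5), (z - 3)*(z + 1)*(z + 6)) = z^2 - 2*z - 3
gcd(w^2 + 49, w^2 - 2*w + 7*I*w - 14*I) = w + 7*I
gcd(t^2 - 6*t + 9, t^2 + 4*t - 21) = t - 3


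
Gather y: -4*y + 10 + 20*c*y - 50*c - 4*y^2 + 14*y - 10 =-50*c - 4*y^2 + y*(20*c + 10)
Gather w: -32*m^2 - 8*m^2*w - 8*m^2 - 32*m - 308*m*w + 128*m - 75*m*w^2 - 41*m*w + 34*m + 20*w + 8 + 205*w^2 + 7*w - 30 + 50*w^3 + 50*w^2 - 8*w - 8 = -40*m^2 + 130*m + 50*w^3 + w^2*(255 - 75*m) + w*(-8*m^2 - 349*m + 19) - 30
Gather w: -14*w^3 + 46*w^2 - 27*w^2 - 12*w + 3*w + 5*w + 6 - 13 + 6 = -14*w^3 + 19*w^2 - 4*w - 1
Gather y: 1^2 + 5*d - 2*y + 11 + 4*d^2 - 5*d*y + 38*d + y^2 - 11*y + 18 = 4*d^2 + 43*d + y^2 + y*(-5*d - 13) + 30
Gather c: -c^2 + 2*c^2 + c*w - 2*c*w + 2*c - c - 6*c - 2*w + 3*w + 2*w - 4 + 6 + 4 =c^2 + c*(-w - 5) + 3*w + 6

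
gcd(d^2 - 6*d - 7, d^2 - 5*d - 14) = d - 7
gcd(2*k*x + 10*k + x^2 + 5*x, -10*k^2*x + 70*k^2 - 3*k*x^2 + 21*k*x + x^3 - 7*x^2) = 2*k + x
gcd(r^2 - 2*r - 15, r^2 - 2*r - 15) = r^2 - 2*r - 15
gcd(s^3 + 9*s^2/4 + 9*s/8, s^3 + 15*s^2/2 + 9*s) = s^2 + 3*s/2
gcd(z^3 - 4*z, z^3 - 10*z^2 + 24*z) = z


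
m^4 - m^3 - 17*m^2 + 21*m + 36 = (m - 3)^2*(m + 1)*(m + 4)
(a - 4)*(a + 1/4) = a^2 - 15*a/4 - 1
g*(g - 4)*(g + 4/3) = g^3 - 8*g^2/3 - 16*g/3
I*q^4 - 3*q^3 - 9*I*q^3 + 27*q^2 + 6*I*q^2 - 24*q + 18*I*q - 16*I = (q - 8)*(q + I)*(q + 2*I)*(I*q - I)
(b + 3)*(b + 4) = b^2 + 7*b + 12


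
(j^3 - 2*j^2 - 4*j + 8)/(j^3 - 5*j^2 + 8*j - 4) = (j + 2)/(j - 1)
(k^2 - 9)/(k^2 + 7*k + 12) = (k - 3)/(k + 4)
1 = 1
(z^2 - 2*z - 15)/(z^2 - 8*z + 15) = (z + 3)/(z - 3)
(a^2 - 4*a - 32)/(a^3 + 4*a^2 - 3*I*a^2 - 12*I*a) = (a - 8)/(a*(a - 3*I))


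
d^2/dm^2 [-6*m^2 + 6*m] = -12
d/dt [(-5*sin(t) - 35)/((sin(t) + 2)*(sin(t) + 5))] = 5*(sin(t)^2 + 14*sin(t) + 39)*cos(t)/((sin(t) + 2)^2*(sin(t) + 5)^2)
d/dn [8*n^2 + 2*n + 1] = 16*n + 2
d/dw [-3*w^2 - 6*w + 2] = -6*w - 6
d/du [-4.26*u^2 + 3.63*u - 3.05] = 3.63 - 8.52*u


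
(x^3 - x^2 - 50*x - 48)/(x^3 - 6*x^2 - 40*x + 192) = (x + 1)/(x - 4)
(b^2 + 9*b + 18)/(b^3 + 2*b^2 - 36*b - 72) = (b + 3)/(b^2 - 4*b - 12)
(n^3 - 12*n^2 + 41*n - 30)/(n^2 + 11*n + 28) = (n^3 - 12*n^2 + 41*n - 30)/(n^2 + 11*n + 28)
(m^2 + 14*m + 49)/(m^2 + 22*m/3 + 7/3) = 3*(m + 7)/(3*m + 1)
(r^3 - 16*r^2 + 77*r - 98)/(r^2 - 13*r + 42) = (r^2 - 9*r + 14)/(r - 6)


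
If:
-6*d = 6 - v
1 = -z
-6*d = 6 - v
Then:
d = v/6 - 1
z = -1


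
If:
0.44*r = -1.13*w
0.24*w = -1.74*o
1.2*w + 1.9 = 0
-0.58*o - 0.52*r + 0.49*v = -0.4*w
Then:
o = 0.22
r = 4.07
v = 5.87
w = -1.58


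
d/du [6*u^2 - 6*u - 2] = 12*u - 6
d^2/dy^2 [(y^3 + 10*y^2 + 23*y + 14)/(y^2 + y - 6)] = 8*(5*y^3 + 51*y^2 + 141*y + 149)/(y^6 + 3*y^5 - 15*y^4 - 35*y^3 + 90*y^2 + 108*y - 216)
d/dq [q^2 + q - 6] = 2*q + 1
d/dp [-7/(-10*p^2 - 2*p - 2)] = 7*(-10*p - 1)/(2*(5*p^2 + p + 1)^2)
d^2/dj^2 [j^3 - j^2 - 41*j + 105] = 6*j - 2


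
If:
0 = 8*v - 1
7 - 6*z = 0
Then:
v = 1/8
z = 7/6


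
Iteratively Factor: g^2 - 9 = (g + 3)*(g - 3)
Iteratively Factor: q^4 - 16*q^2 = (q)*(q^3 - 16*q) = q*(q - 4)*(q^2 + 4*q) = q^2*(q - 4)*(q + 4)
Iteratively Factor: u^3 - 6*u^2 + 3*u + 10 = (u - 2)*(u^2 - 4*u - 5) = (u - 2)*(u + 1)*(u - 5)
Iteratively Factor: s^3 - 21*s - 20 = (s + 4)*(s^2 - 4*s - 5) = (s - 5)*(s + 4)*(s + 1)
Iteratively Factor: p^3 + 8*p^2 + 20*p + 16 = (p + 2)*(p^2 + 6*p + 8) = (p + 2)*(p + 4)*(p + 2)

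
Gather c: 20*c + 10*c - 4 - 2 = 30*c - 6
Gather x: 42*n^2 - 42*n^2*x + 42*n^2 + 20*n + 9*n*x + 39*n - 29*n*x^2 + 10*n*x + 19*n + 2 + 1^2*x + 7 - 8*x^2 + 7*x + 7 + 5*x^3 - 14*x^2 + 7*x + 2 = 84*n^2 + 78*n + 5*x^3 + x^2*(-29*n - 22) + x*(-42*n^2 + 19*n + 15) + 18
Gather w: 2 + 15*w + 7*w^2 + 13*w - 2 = 7*w^2 + 28*w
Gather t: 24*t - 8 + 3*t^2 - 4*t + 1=3*t^2 + 20*t - 7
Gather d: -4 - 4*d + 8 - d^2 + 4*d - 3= 1 - d^2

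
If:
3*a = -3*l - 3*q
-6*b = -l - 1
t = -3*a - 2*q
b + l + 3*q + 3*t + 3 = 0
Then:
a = 25*t/47 + 38/47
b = 6*t/47 + 11/47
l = 36*t/47 + 19/47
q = -61*t/47 - 57/47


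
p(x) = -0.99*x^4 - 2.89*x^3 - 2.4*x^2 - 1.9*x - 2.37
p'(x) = -3.96*x^3 - 8.67*x^2 - 4.8*x - 1.9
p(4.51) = -734.45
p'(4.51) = -563.16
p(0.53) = -4.56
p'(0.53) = -7.47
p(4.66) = -822.65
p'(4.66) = -613.27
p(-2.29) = -3.12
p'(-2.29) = 11.18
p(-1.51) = -0.17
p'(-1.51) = -0.79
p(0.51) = -4.41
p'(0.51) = -7.13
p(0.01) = -2.39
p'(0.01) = -1.95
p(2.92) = -172.31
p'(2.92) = -188.43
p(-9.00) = -4568.25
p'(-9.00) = 2225.87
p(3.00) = -187.89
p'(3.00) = -201.25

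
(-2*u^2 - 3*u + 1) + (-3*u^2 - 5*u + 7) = -5*u^2 - 8*u + 8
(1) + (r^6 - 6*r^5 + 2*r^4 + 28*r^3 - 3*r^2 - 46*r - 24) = r^6 - 6*r^5 + 2*r^4 + 28*r^3 - 3*r^2 - 46*r - 23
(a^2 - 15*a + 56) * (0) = 0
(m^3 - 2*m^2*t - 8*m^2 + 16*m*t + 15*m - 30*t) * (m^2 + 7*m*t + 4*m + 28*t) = m^5 + 5*m^4*t - 4*m^4 - 14*m^3*t^2 - 20*m^3*t - 17*m^3 + 56*m^2*t^2 - 85*m^2*t + 60*m^2 + 238*m*t^2 + 300*m*t - 840*t^2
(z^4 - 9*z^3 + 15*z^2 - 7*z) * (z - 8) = z^5 - 17*z^4 + 87*z^3 - 127*z^2 + 56*z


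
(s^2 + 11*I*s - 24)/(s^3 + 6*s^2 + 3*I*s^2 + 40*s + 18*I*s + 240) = (s + 3*I)/(s^2 + s*(6 - 5*I) - 30*I)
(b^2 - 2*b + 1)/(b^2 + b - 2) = (b - 1)/(b + 2)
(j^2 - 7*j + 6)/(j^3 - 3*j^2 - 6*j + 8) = (j - 6)/(j^2 - 2*j - 8)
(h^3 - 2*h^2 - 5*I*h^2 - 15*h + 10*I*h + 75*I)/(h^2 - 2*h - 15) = h - 5*I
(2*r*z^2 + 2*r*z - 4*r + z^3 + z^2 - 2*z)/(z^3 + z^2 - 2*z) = (2*r + z)/z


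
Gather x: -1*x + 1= 1 - x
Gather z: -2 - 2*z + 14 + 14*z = 12*z + 12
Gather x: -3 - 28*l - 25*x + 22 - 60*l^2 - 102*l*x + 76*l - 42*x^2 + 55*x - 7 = -60*l^2 + 48*l - 42*x^2 + x*(30 - 102*l) + 12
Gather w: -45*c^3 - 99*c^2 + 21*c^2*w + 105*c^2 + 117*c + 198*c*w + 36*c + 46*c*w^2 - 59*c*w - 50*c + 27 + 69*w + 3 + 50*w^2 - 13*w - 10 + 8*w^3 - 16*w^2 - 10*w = -45*c^3 + 6*c^2 + 103*c + 8*w^3 + w^2*(46*c + 34) + w*(21*c^2 + 139*c + 46) + 20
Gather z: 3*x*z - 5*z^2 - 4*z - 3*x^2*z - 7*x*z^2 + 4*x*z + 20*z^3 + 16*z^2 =20*z^3 + z^2*(11 - 7*x) + z*(-3*x^2 + 7*x - 4)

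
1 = 1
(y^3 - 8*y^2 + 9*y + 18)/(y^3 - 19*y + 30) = (y^2 - 5*y - 6)/(y^2 + 3*y - 10)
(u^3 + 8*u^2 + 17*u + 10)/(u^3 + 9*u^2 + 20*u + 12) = (u + 5)/(u + 6)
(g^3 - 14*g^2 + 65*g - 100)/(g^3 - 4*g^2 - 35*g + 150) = (g - 4)/(g + 6)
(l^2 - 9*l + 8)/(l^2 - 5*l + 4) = (l - 8)/(l - 4)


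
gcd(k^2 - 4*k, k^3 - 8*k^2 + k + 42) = 1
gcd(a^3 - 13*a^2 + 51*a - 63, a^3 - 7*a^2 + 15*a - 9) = a^2 - 6*a + 9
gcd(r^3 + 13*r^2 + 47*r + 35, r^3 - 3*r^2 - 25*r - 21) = r + 1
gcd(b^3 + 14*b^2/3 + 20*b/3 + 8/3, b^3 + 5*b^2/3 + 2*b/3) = b + 2/3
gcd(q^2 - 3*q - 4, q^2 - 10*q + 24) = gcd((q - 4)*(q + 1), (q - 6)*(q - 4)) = q - 4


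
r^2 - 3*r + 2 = (r - 2)*(r - 1)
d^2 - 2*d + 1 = (d - 1)^2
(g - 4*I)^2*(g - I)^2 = g^4 - 10*I*g^3 - 33*g^2 + 40*I*g + 16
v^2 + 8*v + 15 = (v + 3)*(v + 5)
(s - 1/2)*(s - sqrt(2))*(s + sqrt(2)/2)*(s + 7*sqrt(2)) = s^4 - s^3/2 + 13*sqrt(2)*s^3/2 - 8*s^2 - 13*sqrt(2)*s^2/4 - 7*sqrt(2)*s + 4*s + 7*sqrt(2)/2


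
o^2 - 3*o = o*(o - 3)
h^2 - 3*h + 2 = (h - 2)*(h - 1)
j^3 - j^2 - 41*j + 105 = (j - 5)*(j - 3)*(j + 7)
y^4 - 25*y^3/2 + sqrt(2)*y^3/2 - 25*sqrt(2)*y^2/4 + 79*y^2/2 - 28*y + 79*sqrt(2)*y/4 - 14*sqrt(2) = (y - 8)*(y - 7/2)*(y - 1)*(y + sqrt(2)/2)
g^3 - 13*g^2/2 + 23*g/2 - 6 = (g - 4)*(g - 3/2)*(g - 1)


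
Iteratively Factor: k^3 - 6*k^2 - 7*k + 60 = (k - 5)*(k^2 - k - 12) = (k - 5)*(k - 4)*(k + 3)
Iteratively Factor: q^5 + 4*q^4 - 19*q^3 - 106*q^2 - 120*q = (q)*(q^4 + 4*q^3 - 19*q^2 - 106*q - 120) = q*(q + 3)*(q^3 + q^2 - 22*q - 40) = q*(q - 5)*(q + 3)*(q^2 + 6*q + 8) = q*(q - 5)*(q + 2)*(q + 3)*(q + 4)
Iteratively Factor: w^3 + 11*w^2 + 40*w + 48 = (w + 4)*(w^2 + 7*w + 12) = (w + 4)^2*(w + 3)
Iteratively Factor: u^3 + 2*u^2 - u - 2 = (u + 1)*(u^2 + u - 2) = (u - 1)*(u + 1)*(u + 2)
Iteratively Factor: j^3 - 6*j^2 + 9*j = (j - 3)*(j^2 - 3*j) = (j - 3)^2*(j)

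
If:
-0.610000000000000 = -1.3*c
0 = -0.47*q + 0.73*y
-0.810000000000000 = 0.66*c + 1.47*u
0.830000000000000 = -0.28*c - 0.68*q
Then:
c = 0.47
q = -1.41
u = -0.76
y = -0.91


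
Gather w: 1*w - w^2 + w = -w^2 + 2*w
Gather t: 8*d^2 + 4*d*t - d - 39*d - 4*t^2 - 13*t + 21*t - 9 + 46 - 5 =8*d^2 - 40*d - 4*t^2 + t*(4*d + 8) + 32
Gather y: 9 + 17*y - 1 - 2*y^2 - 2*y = -2*y^2 + 15*y + 8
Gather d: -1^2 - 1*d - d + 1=-2*d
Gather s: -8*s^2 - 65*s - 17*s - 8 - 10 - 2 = -8*s^2 - 82*s - 20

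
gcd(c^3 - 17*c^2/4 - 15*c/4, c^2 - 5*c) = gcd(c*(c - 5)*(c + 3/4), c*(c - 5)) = c^2 - 5*c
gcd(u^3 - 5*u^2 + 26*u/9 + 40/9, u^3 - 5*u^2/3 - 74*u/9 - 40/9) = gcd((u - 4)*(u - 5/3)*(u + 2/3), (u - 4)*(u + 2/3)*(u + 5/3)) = u^2 - 10*u/3 - 8/3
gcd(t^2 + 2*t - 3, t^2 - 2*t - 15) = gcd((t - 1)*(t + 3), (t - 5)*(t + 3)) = t + 3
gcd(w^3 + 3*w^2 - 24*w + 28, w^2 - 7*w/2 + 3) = w - 2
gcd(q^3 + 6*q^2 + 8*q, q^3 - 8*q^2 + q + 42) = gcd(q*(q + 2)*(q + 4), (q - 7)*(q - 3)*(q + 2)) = q + 2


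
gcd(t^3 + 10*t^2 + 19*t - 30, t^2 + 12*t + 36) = t + 6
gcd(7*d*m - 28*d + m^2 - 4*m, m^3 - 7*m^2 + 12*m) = m - 4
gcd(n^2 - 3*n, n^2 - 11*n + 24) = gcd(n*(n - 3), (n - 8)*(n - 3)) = n - 3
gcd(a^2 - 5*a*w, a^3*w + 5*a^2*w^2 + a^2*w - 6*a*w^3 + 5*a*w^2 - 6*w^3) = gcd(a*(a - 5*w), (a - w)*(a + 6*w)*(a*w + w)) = 1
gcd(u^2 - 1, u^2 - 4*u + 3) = u - 1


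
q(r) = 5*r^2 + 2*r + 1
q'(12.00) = 122.00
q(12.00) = 745.00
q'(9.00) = 92.00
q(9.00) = 424.00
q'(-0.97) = -7.70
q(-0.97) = 3.76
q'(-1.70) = -15.00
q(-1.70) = 12.05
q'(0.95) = 11.50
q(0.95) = 7.41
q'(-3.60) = -34.00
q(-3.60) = 58.60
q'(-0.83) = -6.30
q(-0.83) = 2.78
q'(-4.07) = -38.70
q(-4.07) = 75.68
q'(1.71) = 19.10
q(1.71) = 19.04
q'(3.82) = 40.20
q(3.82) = 81.60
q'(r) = 10*r + 2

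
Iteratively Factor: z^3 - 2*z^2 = (z - 2)*(z^2) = z*(z - 2)*(z)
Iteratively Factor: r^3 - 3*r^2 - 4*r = (r + 1)*(r^2 - 4*r) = (r - 4)*(r + 1)*(r)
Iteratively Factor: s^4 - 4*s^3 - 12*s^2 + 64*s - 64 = (s - 2)*(s^3 - 2*s^2 - 16*s + 32) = (s - 4)*(s - 2)*(s^2 + 2*s - 8) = (s - 4)*(s - 2)*(s + 4)*(s - 2)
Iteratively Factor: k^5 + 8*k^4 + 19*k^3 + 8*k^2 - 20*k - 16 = (k - 1)*(k^4 + 9*k^3 + 28*k^2 + 36*k + 16) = (k - 1)*(k + 4)*(k^3 + 5*k^2 + 8*k + 4) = (k - 1)*(k + 2)*(k + 4)*(k^2 + 3*k + 2) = (k - 1)*(k + 1)*(k + 2)*(k + 4)*(k + 2)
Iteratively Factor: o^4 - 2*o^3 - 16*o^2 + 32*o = (o - 4)*(o^3 + 2*o^2 - 8*o) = (o - 4)*(o + 4)*(o^2 - 2*o) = (o - 4)*(o - 2)*(o + 4)*(o)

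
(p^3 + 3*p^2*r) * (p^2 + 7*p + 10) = p^5 + 3*p^4*r + 7*p^4 + 21*p^3*r + 10*p^3 + 30*p^2*r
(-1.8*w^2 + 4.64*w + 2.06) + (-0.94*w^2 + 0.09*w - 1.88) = -2.74*w^2 + 4.73*w + 0.18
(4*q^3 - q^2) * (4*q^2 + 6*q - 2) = 16*q^5 + 20*q^4 - 14*q^3 + 2*q^2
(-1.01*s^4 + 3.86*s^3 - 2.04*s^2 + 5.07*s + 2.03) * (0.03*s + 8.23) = -0.0303*s^5 - 8.1965*s^4 + 31.7066*s^3 - 16.6371*s^2 + 41.787*s + 16.7069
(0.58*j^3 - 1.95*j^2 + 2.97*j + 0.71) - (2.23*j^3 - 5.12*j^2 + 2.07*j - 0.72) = -1.65*j^3 + 3.17*j^2 + 0.9*j + 1.43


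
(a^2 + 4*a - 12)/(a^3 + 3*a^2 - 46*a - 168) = (a - 2)/(a^2 - 3*a - 28)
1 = 1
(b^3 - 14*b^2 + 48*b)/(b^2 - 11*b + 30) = b*(b - 8)/(b - 5)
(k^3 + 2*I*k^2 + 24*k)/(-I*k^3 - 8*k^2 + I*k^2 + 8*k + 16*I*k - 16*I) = k*(I*k - 6)/(k^2 - k*(1 + 4*I) + 4*I)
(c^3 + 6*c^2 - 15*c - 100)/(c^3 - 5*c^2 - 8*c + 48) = (c^2 + 10*c + 25)/(c^2 - c - 12)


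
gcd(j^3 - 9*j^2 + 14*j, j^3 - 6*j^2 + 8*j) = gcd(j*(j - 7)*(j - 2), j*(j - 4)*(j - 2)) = j^2 - 2*j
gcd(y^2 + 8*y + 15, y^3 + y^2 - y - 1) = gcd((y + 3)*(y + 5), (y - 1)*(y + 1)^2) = 1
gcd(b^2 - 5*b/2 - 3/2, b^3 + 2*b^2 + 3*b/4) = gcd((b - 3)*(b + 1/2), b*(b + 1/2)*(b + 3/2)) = b + 1/2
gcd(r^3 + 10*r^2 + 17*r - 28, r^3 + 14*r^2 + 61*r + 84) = r^2 + 11*r + 28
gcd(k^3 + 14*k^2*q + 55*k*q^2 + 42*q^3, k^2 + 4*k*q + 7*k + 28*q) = 1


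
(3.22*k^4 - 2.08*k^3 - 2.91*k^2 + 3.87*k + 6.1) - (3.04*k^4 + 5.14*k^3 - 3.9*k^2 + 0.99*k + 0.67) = 0.18*k^4 - 7.22*k^3 + 0.99*k^2 + 2.88*k + 5.43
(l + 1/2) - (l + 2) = -3/2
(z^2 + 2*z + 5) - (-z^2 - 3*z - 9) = 2*z^2 + 5*z + 14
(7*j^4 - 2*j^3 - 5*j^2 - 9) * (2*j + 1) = 14*j^5 + 3*j^4 - 12*j^3 - 5*j^2 - 18*j - 9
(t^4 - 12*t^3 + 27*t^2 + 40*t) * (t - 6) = t^5 - 18*t^4 + 99*t^3 - 122*t^2 - 240*t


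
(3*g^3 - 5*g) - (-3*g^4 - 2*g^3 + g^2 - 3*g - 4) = 3*g^4 + 5*g^3 - g^2 - 2*g + 4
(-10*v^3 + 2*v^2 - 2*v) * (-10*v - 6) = 100*v^4 + 40*v^3 + 8*v^2 + 12*v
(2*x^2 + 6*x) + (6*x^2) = 8*x^2 + 6*x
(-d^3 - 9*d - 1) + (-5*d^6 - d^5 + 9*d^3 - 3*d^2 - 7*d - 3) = -5*d^6 - d^5 + 8*d^3 - 3*d^2 - 16*d - 4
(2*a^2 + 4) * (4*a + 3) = 8*a^3 + 6*a^2 + 16*a + 12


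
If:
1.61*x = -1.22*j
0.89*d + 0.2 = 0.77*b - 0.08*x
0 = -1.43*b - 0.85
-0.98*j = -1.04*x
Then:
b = -0.59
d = -0.74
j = 0.00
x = 0.00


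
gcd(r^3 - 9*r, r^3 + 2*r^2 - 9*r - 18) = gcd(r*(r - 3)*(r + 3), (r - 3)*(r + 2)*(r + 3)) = r^2 - 9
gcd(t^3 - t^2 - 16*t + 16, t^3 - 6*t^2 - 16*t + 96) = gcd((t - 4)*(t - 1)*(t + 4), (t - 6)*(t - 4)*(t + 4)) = t^2 - 16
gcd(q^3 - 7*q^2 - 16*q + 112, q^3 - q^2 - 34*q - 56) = q^2 - 3*q - 28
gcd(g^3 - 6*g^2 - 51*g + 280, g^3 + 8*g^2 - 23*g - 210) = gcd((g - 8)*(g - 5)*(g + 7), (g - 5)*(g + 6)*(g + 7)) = g^2 + 2*g - 35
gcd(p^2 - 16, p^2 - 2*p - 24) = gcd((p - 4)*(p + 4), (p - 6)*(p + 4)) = p + 4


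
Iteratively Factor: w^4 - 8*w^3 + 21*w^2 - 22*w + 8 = (w - 1)*(w^3 - 7*w^2 + 14*w - 8) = (w - 2)*(w - 1)*(w^2 - 5*w + 4) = (w - 2)*(w - 1)^2*(w - 4)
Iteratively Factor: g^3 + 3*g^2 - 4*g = (g - 1)*(g^2 + 4*g) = (g - 1)*(g + 4)*(g)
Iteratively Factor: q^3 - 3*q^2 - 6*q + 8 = (q - 1)*(q^2 - 2*q - 8) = (q - 1)*(q + 2)*(q - 4)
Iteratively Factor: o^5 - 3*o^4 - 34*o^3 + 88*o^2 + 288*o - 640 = (o + 4)*(o^4 - 7*o^3 - 6*o^2 + 112*o - 160) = (o - 2)*(o + 4)*(o^3 - 5*o^2 - 16*o + 80) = (o - 2)*(o + 4)^2*(o^2 - 9*o + 20) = (o - 5)*(o - 2)*(o + 4)^2*(o - 4)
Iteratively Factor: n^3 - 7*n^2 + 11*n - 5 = (n - 5)*(n^2 - 2*n + 1) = (n - 5)*(n - 1)*(n - 1)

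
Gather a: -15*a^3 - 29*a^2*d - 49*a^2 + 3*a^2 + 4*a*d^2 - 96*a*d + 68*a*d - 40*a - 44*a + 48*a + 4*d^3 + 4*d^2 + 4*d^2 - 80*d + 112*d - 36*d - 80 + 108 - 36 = -15*a^3 + a^2*(-29*d - 46) + a*(4*d^2 - 28*d - 36) + 4*d^3 + 8*d^2 - 4*d - 8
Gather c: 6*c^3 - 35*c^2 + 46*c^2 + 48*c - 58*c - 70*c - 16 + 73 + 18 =6*c^3 + 11*c^2 - 80*c + 75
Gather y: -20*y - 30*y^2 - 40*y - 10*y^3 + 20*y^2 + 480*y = -10*y^3 - 10*y^2 + 420*y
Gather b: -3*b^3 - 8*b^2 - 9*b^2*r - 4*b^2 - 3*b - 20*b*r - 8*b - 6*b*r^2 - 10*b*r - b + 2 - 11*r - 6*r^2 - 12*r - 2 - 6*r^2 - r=-3*b^3 + b^2*(-9*r - 12) + b*(-6*r^2 - 30*r - 12) - 12*r^2 - 24*r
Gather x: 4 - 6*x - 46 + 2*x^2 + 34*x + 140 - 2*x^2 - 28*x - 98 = 0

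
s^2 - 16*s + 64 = (s - 8)^2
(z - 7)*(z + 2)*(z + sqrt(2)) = z^3 - 5*z^2 + sqrt(2)*z^2 - 14*z - 5*sqrt(2)*z - 14*sqrt(2)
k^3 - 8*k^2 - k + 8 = (k - 8)*(k - 1)*(k + 1)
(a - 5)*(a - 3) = a^2 - 8*a + 15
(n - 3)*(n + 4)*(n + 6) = n^3 + 7*n^2 - 6*n - 72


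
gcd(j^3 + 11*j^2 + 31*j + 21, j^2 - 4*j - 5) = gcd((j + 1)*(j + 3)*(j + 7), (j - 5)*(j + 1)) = j + 1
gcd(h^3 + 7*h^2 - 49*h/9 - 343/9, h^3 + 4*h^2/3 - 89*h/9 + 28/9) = h - 7/3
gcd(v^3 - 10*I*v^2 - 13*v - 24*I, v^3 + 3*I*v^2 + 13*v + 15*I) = v^2 - 2*I*v + 3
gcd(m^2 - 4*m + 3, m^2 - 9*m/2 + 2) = 1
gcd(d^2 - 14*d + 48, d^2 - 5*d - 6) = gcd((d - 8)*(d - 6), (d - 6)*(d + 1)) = d - 6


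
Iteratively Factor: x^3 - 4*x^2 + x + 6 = (x - 3)*(x^2 - x - 2) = (x - 3)*(x - 2)*(x + 1)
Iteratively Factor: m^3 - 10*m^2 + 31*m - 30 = (m - 2)*(m^2 - 8*m + 15) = (m - 5)*(m - 2)*(m - 3)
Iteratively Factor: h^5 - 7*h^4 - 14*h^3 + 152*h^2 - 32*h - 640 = (h + 2)*(h^4 - 9*h^3 + 4*h^2 + 144*h - 320) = (h - 4)*(h + 2)*(h^3 - 5*h^2 - 16*h + 80) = (h - 5)*(h - 4)*(h + 2)*(h^2 - 16) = (h - 5)*(h - 4)^2*(h + 2)*(h + 4)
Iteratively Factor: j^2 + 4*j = (j)*(j + 4)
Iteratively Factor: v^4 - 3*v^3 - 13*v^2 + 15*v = (v)*(v^3 - 3*v^2 - 13*v + 15) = v*(v - 5)*(v^2 + 2*v - 3) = v*(v - 5)*(v - 1)*(v + 3)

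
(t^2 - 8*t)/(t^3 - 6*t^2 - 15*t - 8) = t/(t^2 + 2*t + 1)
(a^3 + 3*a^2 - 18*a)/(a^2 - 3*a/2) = 2*(a^2 + 3*a - 18)/(2*a - 3)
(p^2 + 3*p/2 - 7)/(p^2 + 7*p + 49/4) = 2*(p - 2)/(2*p + 7)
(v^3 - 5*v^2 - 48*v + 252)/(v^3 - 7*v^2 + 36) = (v^2 + v - 42)/(v^2 - v - 6)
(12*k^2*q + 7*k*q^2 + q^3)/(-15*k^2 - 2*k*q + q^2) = q*(4*k + q)/(-5*k + q)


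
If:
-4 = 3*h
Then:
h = -4/3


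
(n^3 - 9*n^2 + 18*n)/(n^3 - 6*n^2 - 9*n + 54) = n/(n + 3)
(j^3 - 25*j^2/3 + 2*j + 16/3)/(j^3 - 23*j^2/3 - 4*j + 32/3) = (3*j + 2)/(3*j + 4)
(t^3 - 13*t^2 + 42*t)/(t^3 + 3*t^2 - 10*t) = (t^2 - 13*t + 42)/(t^2 + 3*t - 10)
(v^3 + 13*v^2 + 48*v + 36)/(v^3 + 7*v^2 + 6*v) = (v + 6)/v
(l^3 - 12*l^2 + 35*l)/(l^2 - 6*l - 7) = l*(l - 5)/(l + 1)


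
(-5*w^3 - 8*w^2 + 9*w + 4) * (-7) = 35*w^3 + 56*w^2 - 63*w - 28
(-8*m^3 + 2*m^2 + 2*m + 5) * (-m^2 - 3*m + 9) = 8*m^5 + 22*m^4 - 80*m^3 + 7*m^2 + 3*m + 45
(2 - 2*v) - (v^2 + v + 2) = -v^2 - 3*v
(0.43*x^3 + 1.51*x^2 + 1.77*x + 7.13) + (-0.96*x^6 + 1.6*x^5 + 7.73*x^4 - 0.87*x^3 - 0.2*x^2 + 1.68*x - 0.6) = -0.96*x^6 + 1.6*x^5 + 7.73*x^4 - 0.44*x^3 + 1.31*x^2 + 3.45*x + 6.53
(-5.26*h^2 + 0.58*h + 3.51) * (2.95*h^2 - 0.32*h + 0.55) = -15.517*h^4 + 3.3942*h^3 + 7.2759*h^2 - 0.8042*h + 1.9305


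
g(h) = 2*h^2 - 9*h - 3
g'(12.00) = 39.00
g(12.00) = 177.00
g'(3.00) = 3.00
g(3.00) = -12.00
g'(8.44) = 24.76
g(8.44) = 63.51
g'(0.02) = -8.92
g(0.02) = -3.18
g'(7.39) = 20.56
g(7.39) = 39.71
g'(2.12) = -0.52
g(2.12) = -13.09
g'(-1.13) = -13.52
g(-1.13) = 9.72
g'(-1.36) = -14.44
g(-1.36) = 12.94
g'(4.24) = 7.96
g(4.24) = -5.20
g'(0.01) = -8.96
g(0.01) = -3.09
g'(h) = 4*h - 9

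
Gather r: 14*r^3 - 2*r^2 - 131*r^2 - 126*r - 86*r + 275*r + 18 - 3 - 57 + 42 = 14*r^3 - 133*r^2 + 63*r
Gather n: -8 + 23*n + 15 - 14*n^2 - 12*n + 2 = -14*n^2 + 11*n + 9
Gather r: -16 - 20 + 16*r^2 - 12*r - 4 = 16*r^2 - 12*r - 40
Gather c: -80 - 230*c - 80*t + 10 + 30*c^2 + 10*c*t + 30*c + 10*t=30*c^2 + c*(10*t - 200) - 70*t - 70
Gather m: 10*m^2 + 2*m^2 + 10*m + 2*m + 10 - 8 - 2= 12*m^2 + 12*m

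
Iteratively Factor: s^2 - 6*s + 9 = (s - 3)*(s - 3)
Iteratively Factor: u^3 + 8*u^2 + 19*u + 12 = (u + 1)*(u^2 + 7*u + 12) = (u + 1)*(u + 4)*(u + 3)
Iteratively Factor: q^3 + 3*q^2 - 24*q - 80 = (q - 5)*(q^2 + 8*q + 16) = (q - 5)*(q + 4)*(q + 4)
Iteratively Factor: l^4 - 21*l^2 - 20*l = (l + 1)*(l^3 - l^2 - 20*l) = (l - 5)*(l + 1)*(l^2 + 4*l) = (l - 5)*(l + 1)*(l + 4)*(l)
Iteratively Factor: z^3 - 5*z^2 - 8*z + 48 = (z - 4)*(z^2 - z - 12) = (z - 4)^2*(z + 3)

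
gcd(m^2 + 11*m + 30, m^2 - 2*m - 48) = m + 6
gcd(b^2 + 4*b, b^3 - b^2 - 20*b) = b^2 + 4*b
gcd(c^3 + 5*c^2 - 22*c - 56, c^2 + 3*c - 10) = 1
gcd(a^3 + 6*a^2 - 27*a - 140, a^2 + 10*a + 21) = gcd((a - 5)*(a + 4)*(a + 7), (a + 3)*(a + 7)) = a + 7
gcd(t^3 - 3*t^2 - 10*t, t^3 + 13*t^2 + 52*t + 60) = t + 2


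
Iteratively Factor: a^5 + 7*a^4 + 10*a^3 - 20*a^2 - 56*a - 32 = (a + 2)*(a^4 + 5*a^3 - 20*a - 16) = (a + 2)*(a + 4)*(a^3 + a^2 - 4*a - 4) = (a + 2)^2*(a + 4)*(a^2 - a - 2) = (a - 2)*(a + 2)^2*(a + 4)*(a + 1)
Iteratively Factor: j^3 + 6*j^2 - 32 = (j + 4)*(j^2 + 2*j - 8) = (j - 2)*(j + 4)*(j + 4)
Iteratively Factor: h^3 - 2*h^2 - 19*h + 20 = (h + 4)*(h^2 - 6*h + 5) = (h - 1)*(h + 4)*(h - 5)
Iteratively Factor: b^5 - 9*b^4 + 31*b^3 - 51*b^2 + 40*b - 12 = (b - 2)*(b^4 - 7*b^3 + 17*b^2 - 17*b + 6) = (b - 2)^2*(b^3 - 5*b^2 + 7*b - 3) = (b - 3)*(b - 2)^2*(b^2 - 2*b + 1) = (b - 3)*(b - 2)^2*(b - 1)*(b - 1)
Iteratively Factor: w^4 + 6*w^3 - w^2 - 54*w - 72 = (w + 3)*(w^3 + 3*w^2 - 10*w - 24) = (w - 3)*(w + 3)*(w^2 + 6*w + 8) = (w - 3)*(w + 3)*(w + 4)*(w + 2)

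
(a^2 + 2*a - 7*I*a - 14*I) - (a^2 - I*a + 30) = 2*a - 6*I*a - 30 - 14*I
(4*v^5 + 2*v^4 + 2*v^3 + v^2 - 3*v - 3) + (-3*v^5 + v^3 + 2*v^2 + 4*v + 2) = v^5 + 2*v^4 + 3*v^3 + 3*v^2 + v - 1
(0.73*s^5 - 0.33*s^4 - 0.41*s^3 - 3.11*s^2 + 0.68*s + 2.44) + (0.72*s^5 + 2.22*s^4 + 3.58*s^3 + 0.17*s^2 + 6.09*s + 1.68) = 1.45*s^5 + 1.89*s^4 + 3.17*s^3 - 2.94*s^2 + 6.77*s + 4.12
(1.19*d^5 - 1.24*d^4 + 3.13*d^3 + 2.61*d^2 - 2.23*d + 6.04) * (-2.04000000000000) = -2.4276*d^5 + 2.5296*d^4 - 6.3852*d^3 - 5.3244*d^2 + 4.5492*d - 12.3216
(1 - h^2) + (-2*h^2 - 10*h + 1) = -3*h^2 - 10*h + 2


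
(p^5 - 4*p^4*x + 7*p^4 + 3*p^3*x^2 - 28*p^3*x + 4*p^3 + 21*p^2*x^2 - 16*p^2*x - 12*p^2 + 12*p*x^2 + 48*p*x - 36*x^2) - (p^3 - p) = p^5 - 4*p^4*x + 7*p^4 + 3*p^3*x^2 - 28*p^3*x + 3*p^3 + 21*p^2*x^2 - 16*p^2*x - 12*p^2 + 12*p*x^2 + 48*p*x + p - 36*x^2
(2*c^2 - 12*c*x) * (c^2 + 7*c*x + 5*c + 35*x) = 2*c^4 + 2*c^3*x + 10*c^3 - 84*c^2*x^2 + 10*c^2*x - 420*c*x^2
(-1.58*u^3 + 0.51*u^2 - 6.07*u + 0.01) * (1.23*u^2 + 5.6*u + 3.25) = -1.9434*u^5 - 8.2207*u^4 - 9.7451*u^3 - 32.3222*u^2 - 19.6715*u + 0.0325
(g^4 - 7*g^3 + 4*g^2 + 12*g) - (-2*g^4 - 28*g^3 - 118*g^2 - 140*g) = 3*g^4 + 21*g^3 + 122*g^2 + 152*g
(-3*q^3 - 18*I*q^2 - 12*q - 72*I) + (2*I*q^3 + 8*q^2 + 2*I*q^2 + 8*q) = -3*q^3 + 2*I*q^3 + 8*q^2 - 16*I*q^2 - 4*q - 72*I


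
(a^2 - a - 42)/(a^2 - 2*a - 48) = (a - 7)/(a - 8)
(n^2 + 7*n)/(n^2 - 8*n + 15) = n*(n + 7)/(n^2 - 8*n + 15)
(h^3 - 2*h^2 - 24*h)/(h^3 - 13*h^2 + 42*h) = (h + 4)/(h - 7)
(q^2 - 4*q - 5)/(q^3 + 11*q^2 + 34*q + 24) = (q - 5)/(q^2 + 10*q + 24)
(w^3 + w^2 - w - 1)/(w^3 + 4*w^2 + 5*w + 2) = (w - 1)/(w + 2)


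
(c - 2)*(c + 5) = c^2 + 3*c - 10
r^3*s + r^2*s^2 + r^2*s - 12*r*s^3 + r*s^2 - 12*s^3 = (r - 3*s)*(r + 4*s)*(r*s + s)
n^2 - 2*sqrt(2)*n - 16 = (n - 4*sqrt(2))*(n + 2*sqrt(2))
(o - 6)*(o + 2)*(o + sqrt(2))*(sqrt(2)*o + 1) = sqrt(2)*o^4 - 4*sqrt(2)*o^3 + 3*o^3 - 11*sqrt(2)*o^2 - 12*o^2 - 36*o - 4*sqrt(2)*o - 12*sqrt(2)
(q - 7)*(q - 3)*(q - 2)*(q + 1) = q^4 - 11*q^3 + 29*q^2 - q - 42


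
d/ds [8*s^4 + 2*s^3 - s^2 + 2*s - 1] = 32*s^3 + 6*s^2 - 2*s + 2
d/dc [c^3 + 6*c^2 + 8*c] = 3*c^2 + 12*c + 8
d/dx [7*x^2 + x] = 14*x + 1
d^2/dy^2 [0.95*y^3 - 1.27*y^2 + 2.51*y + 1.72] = 5.7*y - 2.54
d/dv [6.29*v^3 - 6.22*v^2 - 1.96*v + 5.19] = 18.87*v^2 - 12.44*v - 1.96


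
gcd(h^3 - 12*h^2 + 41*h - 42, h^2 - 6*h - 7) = h - 7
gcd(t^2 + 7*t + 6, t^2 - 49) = 1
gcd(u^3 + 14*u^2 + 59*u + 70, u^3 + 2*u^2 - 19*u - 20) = u + 5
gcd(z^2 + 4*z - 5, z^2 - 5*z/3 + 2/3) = z - 1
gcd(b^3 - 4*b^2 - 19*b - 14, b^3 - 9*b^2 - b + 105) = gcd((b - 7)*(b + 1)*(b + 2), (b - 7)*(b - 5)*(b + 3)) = b - 7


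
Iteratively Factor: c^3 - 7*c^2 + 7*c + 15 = (c - 5)*(c^2 - 2*c - 3) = (c - 5)*(c - 3)*(c + 1)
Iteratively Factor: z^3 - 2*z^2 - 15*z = (z)*(z^2 - 2*z - 15) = z*(z - 5)*(z + 3)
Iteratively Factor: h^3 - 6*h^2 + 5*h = (h)*(h^2 - 6*h + 5) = h*(h - 5)*(h - 1)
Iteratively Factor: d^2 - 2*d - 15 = (d + 3)*(d - 5)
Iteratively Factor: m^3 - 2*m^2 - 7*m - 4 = (m + 1)*(m^2 - 3*m - 4) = (m + 1)^2*(m - 4)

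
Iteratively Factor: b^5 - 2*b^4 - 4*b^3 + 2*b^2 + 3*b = (b + 1)*(b^4 - 3*b^3 - b^2 + 3*b) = (b + 1)^2*(b^3 - 4*b^2 + 3*b) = b*(b + 1)^2*(b^2 - 4*b + 3) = b*(b - 3)*(b + 1)^2*(b - 1)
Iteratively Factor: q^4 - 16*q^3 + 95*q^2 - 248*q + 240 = (q - 4)*(q^3 - 12*q^2 + 47*q - 60) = (q - 4)^2*(q^2 - 8*q + 15) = (q - 5)*(q - 4)^2*(q - 3)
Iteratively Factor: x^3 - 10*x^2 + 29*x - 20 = (x - 4)*(x^2 - 6*x + 5) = (x - 4)*(x - 1)*(x - 5)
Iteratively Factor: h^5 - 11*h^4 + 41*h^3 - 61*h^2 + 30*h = (h - 3)*(h^4 - 8*h^3 + 17*h^2 - 10*h) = (h - 5)*(h - 3)*(h^3 - 3*h^2 + 2*h) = (h - 5)*(h - 3)*(h - 1)*(h^2 - 2*h) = (h - 5)*(h - 3)*(h - 2)*(h - 1)*(h)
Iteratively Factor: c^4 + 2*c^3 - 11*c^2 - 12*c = (c - 3)*(c^3 + 5*c^2 + 4*c) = c*(c - 3)*(c^2 + 5*c + 4) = c*(c - 3)*(c + 4)*(c + 1)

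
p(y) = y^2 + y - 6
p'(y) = 2*y + 1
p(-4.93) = 13.37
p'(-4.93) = -8.86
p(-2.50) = -2.25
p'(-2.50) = -4.00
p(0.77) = -4.64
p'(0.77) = 2.54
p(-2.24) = -3.22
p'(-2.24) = -3.48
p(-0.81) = -6.15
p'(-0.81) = -0.62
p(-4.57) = 10.31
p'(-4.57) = -8.14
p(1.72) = -1.32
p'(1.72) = 4.44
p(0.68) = -4.86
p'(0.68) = 2.36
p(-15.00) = 204.00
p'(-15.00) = -29.00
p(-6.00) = 24.00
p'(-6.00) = -11.00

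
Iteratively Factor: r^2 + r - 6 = (r + 3)*(r - 2)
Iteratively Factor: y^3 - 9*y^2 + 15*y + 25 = (y - 5)*(y^2 - 4*y - 5) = (y - 5)^2*(y + 1)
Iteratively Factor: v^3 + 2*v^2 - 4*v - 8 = (v + 2)*(v^2 - 4) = (v + 2)^2*(v - 2)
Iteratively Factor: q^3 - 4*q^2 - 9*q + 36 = (q - 3)*(q^2 - q - 12) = (q - 4)*(q - 3)*(q + 3)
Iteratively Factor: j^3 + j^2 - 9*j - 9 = (j + 1)*(j^2 - 9) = (j - 3)*(j + 1)*(j + 3)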